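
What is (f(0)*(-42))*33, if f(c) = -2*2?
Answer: 5544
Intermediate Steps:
f(c) = -4
(f(0)*(-42))*33 = -4*(-42)*33 = 168*33 = 5544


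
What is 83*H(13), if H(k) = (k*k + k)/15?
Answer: 15106/15 ≈ 1007.1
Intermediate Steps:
H(k) = k/15 + k²/15 (H(k) = (k² + k)*(1/15) = (k + k²)*(1/15) = k/15 + k²/15)
83*H(13) = 83*((1/15)*13*(1 + 13)) = 83*((1/15)*13*14) = 83*(182/15) = 15106/15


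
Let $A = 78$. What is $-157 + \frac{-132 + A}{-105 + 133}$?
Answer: $- \frac{2225}{14} \approx -158.93$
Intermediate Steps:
$-157 + \frac{-132 + A}{-105 + 133} = -157 + \frac{-132 + 78}{-105 + 133} = -157 - \frac{54}{28} = -157 - \frac{27}{14} = - \frac{2225}{14}$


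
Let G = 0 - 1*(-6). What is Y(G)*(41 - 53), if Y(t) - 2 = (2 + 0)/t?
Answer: -28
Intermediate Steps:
G = 6 (G = 0 + 6 = 6)
Y(t) = 2 + 2/t (Y(t) = 2 + (2 + 0)/t = 2 + 2/t)
Y(G)*(41 - 53) = (2 + 2/6)*(41 - 53) = (2 + 2*(1/6))*(-12) = (2 + 1/3)*(-12) = (7/3)*(-12) = -28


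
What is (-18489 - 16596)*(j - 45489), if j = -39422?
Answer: 2979102435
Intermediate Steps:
(-18489 - 16596)*(j - 45489) = (-18489 - 16596)*(-39422 - 45489) = -35085*(-84911) = 2979102435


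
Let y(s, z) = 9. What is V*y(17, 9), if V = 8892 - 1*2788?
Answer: 54936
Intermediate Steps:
V = 6104 (V = 8892 - 2788 = 6104)
V*y(17, 9) = 6104*9 = 54936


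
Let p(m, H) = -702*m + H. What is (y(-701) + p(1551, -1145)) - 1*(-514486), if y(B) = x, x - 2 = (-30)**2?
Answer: -574559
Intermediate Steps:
x = 902 (x = 2 + (-30)**2 = 2 + 900 = 902)
p(m, H) = H - 702*m
y(B) = 902
(y(-701) + p(1551, -1145)) - 1*(-514486) = (902 + (-1145 - 702*1551)) - 1*(-514486) = (902 + (-1145 - 1088802)) + 514486 = (902 - 1089947) + 514486 = -1089045 + 514486 = -574559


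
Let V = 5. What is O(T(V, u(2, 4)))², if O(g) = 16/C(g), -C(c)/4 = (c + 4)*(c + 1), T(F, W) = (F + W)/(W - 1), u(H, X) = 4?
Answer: 1/49 ≈ 0.020408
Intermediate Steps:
T(F, W) = (F + W)/(-1 + W)
C(c) = -4*(1 + c)*(4 + c) (C(c) = -4*(c + 4)*(c + 1) = -4*(4 + c)*(1 + c) = -4*(1 + c)*(4 + c))
O(g) = 16/(-16 - 20*g - 4*g²)
O(T(V, u(2, 4)))² = (-4/(4 + ((5 + 4)/(-1 + 4))² + 5*((5 + 4)/(-1 + 4))))² = (-4/(4 + (9/3)² + 5*(9/3)))² = (-4/(4 + ((⅓)*9)² + 5*((⅓)*9)))² = (-4/(4 + 3² + 5*3))² = (-4/(4 + 9 + 15))² = (-4/28)² = (-4*1/28)² = (-⅐)² = 1/49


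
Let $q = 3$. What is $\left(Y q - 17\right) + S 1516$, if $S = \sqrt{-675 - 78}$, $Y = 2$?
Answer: $-11 + 1516 i \sqrt{753} \approx -11.0 + 41600.0 i$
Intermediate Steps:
$S = i \sqrt{753}$ ($S = \sqrt{-753} = i \sqrt{753} \approx 27.441 i$)
$\left(Y q - 17\right) + S 1516 = \left(2 \cdot 3 - 17\right) + i \sqrt{753} \cdot 1516 = \left(6 - 17\right) + 1516 i \sqrt{753} = -11 + 1516 i \sqrt{753}$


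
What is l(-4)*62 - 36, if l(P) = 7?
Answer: 398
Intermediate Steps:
l(-4)*62 - 36 = 7*62 - 36 = 434 - 36 = 398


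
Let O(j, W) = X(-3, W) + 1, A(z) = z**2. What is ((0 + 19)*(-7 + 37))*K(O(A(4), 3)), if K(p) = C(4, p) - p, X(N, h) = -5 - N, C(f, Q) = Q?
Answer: 0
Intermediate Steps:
O(j, W) = -1 (O(j, W) = (-5 - 1*(-3)) + 1 = (-5 + 3) + 1 = -2 + 1 = -1)
K(p) = 0 (K(p) = p - p = 0)
((0 + 19)*(-7 + 37))*K(O(A(4), 3)) = ((0 + 19)*(-7 + 37))*0 = (19*30)*0 = 570*0 = 0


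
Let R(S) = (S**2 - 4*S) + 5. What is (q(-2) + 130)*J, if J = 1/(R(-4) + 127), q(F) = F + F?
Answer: 63/82 ≈ 0.76829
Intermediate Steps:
q(F) = 2*F
R(S) = 5 + S**2 - 4*S
J = 1/164 (J = 1/((5 + (-4)**2 - 4*(-4)) + 127) = 1/((5 + 16 + 16) + 127) = 1/(37 + 127) = 1/164 ≈ 0.0060976)
(q(-2) + 130)*J = (2*(-2) + 130)*(1/164) = (-4 + 130)*(1/164) = 126*(1/164) = 63/82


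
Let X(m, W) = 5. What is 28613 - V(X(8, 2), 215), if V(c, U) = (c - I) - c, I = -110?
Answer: 28503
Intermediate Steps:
V(c, U) = 110 (V(c, U) = (c - 1*(-110)) - c = (c + 110) - c = (110 + c) - c = 110)
28613 - V(X(8, 2), 215) = 28613 - 1*110 = 28613 - 110 = 28503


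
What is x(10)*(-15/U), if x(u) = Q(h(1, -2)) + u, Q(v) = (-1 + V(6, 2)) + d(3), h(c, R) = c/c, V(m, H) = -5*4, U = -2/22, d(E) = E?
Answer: -1320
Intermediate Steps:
U = -1/11 (U = -2*1/22 = -1/11 ≈ -0.090909)
V(m, H) = -20
h(c, R) = 1
Q(v) = -18 (Q(v) = (-1 - 20) + 3 = -21 + 3 = -18)
x(u) = -18 + u
x(10)*(-15/U) = (-18 + 10)*(-15/(-1/11)) = -(-120)*(-11) = -8*165 = -1320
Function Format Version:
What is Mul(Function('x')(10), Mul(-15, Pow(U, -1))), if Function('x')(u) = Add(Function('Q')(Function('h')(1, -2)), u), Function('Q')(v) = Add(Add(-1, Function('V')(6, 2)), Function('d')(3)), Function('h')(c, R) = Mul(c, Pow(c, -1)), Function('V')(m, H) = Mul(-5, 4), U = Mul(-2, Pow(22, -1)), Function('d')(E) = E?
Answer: -1320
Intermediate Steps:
U = Rational(-1, 11) (U = Mul(-2, Rational(1, 22)) = Rational(-1, 11) ≈ -0.090909)
Function('V')(m, H) = -20
Function('h')(c, R) = 1
Function('Q')(v) = -18 (Function('Q')(v) = Add(Add(-1, -20), 3) = Add(-21, 3) = -18)
Function('x')(u) = Add(-18, u)
Mul(Function('x')(10), Mul(-15, Pow(U, -1))) = Mul(Add(-18, 10), Mul(-15, Pow(Rational(-1, 11), -1))) = Mul(-8, Mul(-15, -11)) = Mul(-8, 165) = -1320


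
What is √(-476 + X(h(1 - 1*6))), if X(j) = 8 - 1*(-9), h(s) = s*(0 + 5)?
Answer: 3*I*√51 ≈ 21.424*I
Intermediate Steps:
h(s) = 5*s (h(s) = s*5 = 5*s)
X(j) = 17 (X(j) = 8 + 9 = 17)
√(-476 + X(h(1 - 1*6))) = √(-476 + 17) = √(-459) = 3*I*√51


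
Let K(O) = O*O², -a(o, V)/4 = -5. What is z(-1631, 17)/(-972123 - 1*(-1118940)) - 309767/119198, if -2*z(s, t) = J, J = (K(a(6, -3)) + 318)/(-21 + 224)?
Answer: -9232745257199/3552559431498 ≈ -2.5989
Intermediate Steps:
a(o, V) = 20 (a(o, V) = -4*(-5) = 20)
K(O) = O³
J = 8318/203 (J = (20³ + 318)/(-21 + 224) = (8000 + 318)/203 = 8318*(1/203) = 8318/203 ≈ 40.975)
z(s, t) = -4159/203 (z(s, t) = -½*8318/203 = -4159/203)
z(-1631, 17)/(-972123 - 1*(-1118940)) - 309767/119198 = -4159/(203*(-972123 - 1*(-1118940))) - 309767/119198 = -4159/(203*(-972123 + 1118940)) - 309767*1/119198 = -4159/203/146817 - 309767/119198 = -4159/203*1/146817 - 309767/119198 = -4159/29803851 - 309767/119198 = -9232745257199/3552559431498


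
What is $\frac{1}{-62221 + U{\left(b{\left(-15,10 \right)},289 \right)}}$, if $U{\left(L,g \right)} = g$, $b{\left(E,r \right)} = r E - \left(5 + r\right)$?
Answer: $- \frac{1}{61932} \approx -1.6147 \cdot 10^{-5}$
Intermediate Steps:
$b{\left(E,r \right)} = -5 - r + E r$ ($b{\left(E,r \right)} = E r - \left(5 + r\right) = -5 - r + E r$)
$\frac{1}{-62221 + U{\left(b{\left(-15,10 \right)},289 \right)}} = \frac{1}{-62221 + 289} = \frac{1}{-61932} = - \frac{1}{61932}$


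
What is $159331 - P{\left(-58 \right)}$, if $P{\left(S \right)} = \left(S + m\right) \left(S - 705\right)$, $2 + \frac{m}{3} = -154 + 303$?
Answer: $451560$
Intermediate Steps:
$m = 441$ ($m = -6 + 3 \left(-154 + 303\right) = -6 + 3 \cdot 149 = -6 + 447 = 441$)
$P{\left(S \right)} = \left(-705 + S\right) \left(441 + S\right)$ ($P{\left(S \right)} = \left(S + 441\right) \left(S - 705\right) = \left(441 + S\right) \left(-705 + S\right) = \left(-705 + S\right) \left(441 + S\right)$)
$159331 - P{\left(-58 \right)} = 159331 - \left(-310905 + \left(-58\right)^{2} - -15312\right) = 159331 - \left(-310905 + 3364 + 15312\right) = 159331 - -292229 = 159331 + 292229 = 451560$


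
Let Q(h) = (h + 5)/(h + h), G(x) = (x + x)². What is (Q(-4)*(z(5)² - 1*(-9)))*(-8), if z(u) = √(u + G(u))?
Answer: 114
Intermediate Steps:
G(x) = 4*x² (G(x) = (2*x)² = 4*x²)
Q(h) = (5 + h)/(2*h) (Q(h) = (5 + h)/((2*h)) = (5 + h)*(1/(2*h)) = (5 + h)/(2*h))
z(u) = √(u + 4*u²)
(Q(-4)*(z(5)² - 1*(-9)))*(-8) = (((½)*(5 - 4)/(-4))*((√(5*(1 + 4*5)))² - 1*(-9)))*(-8) = (((½)*(-¼)*1)*((√(5*(1 + 20)))² + 9))*(-8) = -((√(5*21))² + 9)/8*(-8) = -((√105)² + 9)/8*(-8) = -(105 + 9)/8*(-8) = -⅛*114*(-8) = -57/4*(-8) = 114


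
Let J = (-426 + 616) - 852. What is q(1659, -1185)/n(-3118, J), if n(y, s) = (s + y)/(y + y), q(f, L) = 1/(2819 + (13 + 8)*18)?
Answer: 1559/3021165 ≈ 0.00051603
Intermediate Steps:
q(f, L) = 1/3197 (q(f, L) = 1/(2819 + 21*18) = 1/(2819 + 378) = 1/3197)
J = -662 (J = 190 - 852 = -662)
n(y, s) = (s + y)/(2*y) (n(y, s) = (s + y)/((2*y)) = (s + y)*(1/(2*y)) = (s + y)/(2*y))
q(1659, -1185)/n(-3118, J) = 1/(3197*(((½)*(-662 - 3118)/(-3118)))) = 1/(3197*(((½)*(-1/3118)*(-3780)))) = 1/(3197*(945/1559)) = (1/3197)*(1559/945) = 1559/3021165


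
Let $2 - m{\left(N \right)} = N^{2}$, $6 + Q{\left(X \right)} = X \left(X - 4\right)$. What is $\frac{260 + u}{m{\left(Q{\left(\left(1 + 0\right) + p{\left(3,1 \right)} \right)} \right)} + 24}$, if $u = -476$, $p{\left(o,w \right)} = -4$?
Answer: $\frac{216}{199} \approx 1.0854$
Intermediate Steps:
$Q{\left(X \right)} = -6 + X \left(-4 + X\right)$ ($Q{\left(X \right)} = -6 + X \left(X - 4\right) = -6 + X \left(-4 + X\right)$)
$m{\left(N \right)} = 2 - N^{2}$
$\frac{260 + u}{m{\left(Q{\left(\left(1 + 0\right) + p{\left(3,1 \right)} \right)} \right)} + 24} = \frac{260 - 476}{\left(2 - \left(-6 + \left(\left(1 + 0\right) - 4\right)^{2} - 4 \left(\left(1 + 0\right) - 4\right)\right)^{2}\right) + 24} = - \frac{216}{\left(2 - \left(-6 + \left(1 - 4\right)^{2} - 4 \left(1 - 4\right)\right)^{2}\right) + 24} = - \frac{216}{\left(2 - \left(-6 + \left(-3\right)^{2} - -12\right)^{2}\right) + 24} = - \frac{216}{\left(2 - \left(-6 + 9 + 12\right)^{2}\right) + 24} = - \frac{216}{\left(2 - 15^{2}\right) + 24} = - \frac{216}{\left(2 - 225\right) + 24} = - \frac{216}{-223 + 24} = - \frac{216}{-199} = \left(-216\right) \left(- \frac{1}{199}\right) = \frac{216}{199}$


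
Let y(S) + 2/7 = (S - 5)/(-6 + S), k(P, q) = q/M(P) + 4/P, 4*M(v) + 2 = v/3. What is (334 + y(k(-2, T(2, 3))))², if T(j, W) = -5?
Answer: 5424241/49 ≈ 1.1070e+5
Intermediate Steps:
M(v) = -½ + v/12 (M(v) = -½ + (v/3)/4 = -½ + v/12)
k(P, q) = 4/P + q/(-½ + P/12) (k(P, q) = q/(-½ + P/12) + 4/P = 4/P + q/(-½ + P/12))
y(S) = -2/7 + (-5 + S)/(-6 + S) (y(S) = -2/7 + (S - 5)/(-6 + S) = -2/7 + (-5 + S)/(-6 + S))
(334 + y(k(-2, T(2, 3))))² = (334 + (-23 + 5*(4*(-6 - 2 + 3*(-2)*(-5))/(-2*(-6 - 2))))/(7*(-6 + 4*(-6 - 2 + 3*(-2)*(-5))/(-2*(-6 - 2)))))² = (334 + (-23 + 5*(4*(-½)*(-6 - 2 + 30)/(-8)))/(7*(-6 + 4*(-½)*(-6 - 2 + 30)/(-8))))² = (334 + (-23 + 5*(4*(-½)*(-⅛)*22))/(7*(-6 + 4*(-½)*(-⅛)*22)))² = (334 + (-23 + 5*(11/2))/(7*(-6 + 11/2)))² = (334 + (-23 + 55/2)/(7*(-½)))² = (334 + (⅐)*(-2)*(9/2))² = (334 - 9/7)² = (2329/7)² = 5424241/49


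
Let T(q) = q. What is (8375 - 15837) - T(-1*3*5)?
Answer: -7447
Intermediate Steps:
(8375 - 15837) - T(-1*3*5) = (8375 - 15837) - (-1*3)*5 = -7462 - (-3)*5 = -7462 - 1*(-15) = -7462 + 15 = -7447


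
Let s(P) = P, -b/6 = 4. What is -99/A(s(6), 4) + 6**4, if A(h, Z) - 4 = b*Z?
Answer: 119331/92 ≈ 1297.1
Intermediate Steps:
b = -24 (b = -6*4 = -24)
A(h, Z) = 4 - 24*Z
-99/A(s(6), 4) + 6**4 = -99/(4 - 24*4) + 6**4 = -99/(4 - 96) + 1296 = -99/(-92) + 1296 = -1/92*(-99) + 1296 = 99/92 + 1296 = 119331/92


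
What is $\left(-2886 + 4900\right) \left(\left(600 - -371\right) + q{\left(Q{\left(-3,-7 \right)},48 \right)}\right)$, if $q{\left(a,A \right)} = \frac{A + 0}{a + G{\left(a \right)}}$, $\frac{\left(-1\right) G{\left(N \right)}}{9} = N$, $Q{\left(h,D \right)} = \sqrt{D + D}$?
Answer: $1955594 + \frac{6042 i \sqrt{14}}{7} \approx 1.9556 \cdot 10^{6} + 3229.6 i$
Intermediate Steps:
$Q{\left(h,D \right)} = \sqrt{2} \sqrt{D}$ ($Q{\left(h,D \right)} = \sqrt{2 D} = \sqrt{2} \sqrt{D}$)
$G{\left(N \right)} = - 9 N$
$q{\left(a,A \right)} = - \frac{A}{8 a}$ ($q{\left(a,A \right)} = \frac{A + 0}{a - 9 a} = \frac{A}{\left(-8\right) a} = A \left(- \frac{1}{8 a}\right) = - \frac{A}{8 a}$)
$\left(-2886 + 4900\right) \left(\left(600 - -371\right) + q{\left(Q{\left(-3,-7 \right)},48 \right)}\right) = \left(-2886 + 4900\right) \left(\left(600 - -371\right) - \frac{6}{\sqrt{2} \sqrt{-7}}\right) = 2014 \left(\left(600 + 371\right) - \frac{6}{\sqrt{2} i \sqrt{7}}\right) = 2014 \left(971 - \frac{6}{i \sqrt{14}}\right) = 2014 \left(971 - 6 \left(- \frac{i \sqrt{14}}{14}\right)\right) = 2014 \left(971 + \frac{3 i \sqrt{14}}{7}\right) = 1955594 + \frac{6042 i \sqrt{14}}{7}$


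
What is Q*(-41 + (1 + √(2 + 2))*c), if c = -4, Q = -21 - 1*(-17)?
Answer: 212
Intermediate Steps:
Q = -4 (Q = -21 + 17 = -4)
Q*(-41 + (1 + √(2 + 2))*c) = -4*(-41 + (1 + √(2 + 2))*(-4)) = -4*(-41 + (1 + √4)*(-4)) = -4*(-41 + (1 + 2)*(-4)) = -4*(-41 + 3*(-4)) = -4*(-41 - 12) = -4*(-53) = 212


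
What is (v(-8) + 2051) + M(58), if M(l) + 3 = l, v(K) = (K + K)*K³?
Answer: 10298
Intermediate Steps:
v(K) = 2*K⁴ (v(K) = (2*K)*K³ = 2*K⁴)
M(l) = -3 + l
(v(-8) + 2051) + M(58) = (2*(-8)⁴ + 2051) + (-3 + 58) = (2*4096 + 2051) + 55 = (8192 + 2051) + 55 = 10243 + 55 = 10298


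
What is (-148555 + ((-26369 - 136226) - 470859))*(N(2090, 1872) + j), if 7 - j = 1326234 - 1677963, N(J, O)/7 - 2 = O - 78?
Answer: -284892134772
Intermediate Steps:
N(J, O) = -532 + 7*O (N(J, O) = 14 + 7*(O - 78) = 14 + 7*(-78 + O) = 14 + (-546 + 7*O) = -532 + 7*O)
j = 351736 (j = 7 - (1326234 - 1677963) = 7 - 1*(-351729) = 7 + 351729 = 351736)
(-148555 + ((-26369 - 136226) - 470859))*(N(2090, 1872) + j) = (-148555 + ((-26369 - 136226) - 470859))*((-532 + 7*1872) + 351736) = (-148555 + (-162595 - 470859))*((-532 + 13104) + 351736) = (-148555 - 633454)*(12572 + 351736) = -782009*364308 = -284892134772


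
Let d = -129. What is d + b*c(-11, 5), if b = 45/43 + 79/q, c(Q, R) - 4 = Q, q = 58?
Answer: -363775/2494 ≈ -145.86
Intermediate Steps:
c(Q, R) = 4 + Q
b = 6007/2494 (b = 45/43 + 79/58 = 6007/2494 ≈ 2.4086)
d + b*c(-11, 5) = -129 + 6007*(4 - 11)/2494 = -129 + (6007/2494)*(-7) = -129 - 42049/2494 = -363775/2494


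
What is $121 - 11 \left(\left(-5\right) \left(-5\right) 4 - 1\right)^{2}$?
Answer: $-107690$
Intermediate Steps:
$121 - 11 \left(\left(-5\right) \left(-5\right) 4 - 1\right)^{2} = 121 - 11 \left(25 \cdot 4 - 1\right)^{2} = 121 - 11 \left(100 - 1\right)^{2} = 121 - 11 \cdot 99^{2} = 121 - 107811 = -107690$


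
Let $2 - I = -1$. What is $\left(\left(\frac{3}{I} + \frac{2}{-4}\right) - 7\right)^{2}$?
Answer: $\frac{169}{4} \approx 42.25$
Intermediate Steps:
$I = 3$ ($I = 2 - -1 = 2 + 1 = 3$)
$\left(\left(\frac{3}{I} + \frac{2}{-4}\right) - 7\right)^{2} = \left(\left(\frac{3}{3} + \frac{2}{-4}\right) - 7\right)^{2} = \left(\left(3 \cdot \frac{1}{3} + 2 \left(- \frac{1}{4}\right)\right) - 7\right)^{2} = \left(\left(1 - \frac{1}{2}\right) - 7\right)^{2} = \left(\frac{1}{2} - 7\right)^{2} = \left(- \frac{13}{2}\right)^{2} = \frac{169}{4}$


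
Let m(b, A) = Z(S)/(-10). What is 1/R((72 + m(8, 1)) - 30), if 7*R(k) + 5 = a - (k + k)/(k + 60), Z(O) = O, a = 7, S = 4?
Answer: 889/150 ≈ 5.9267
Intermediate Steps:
m(b, A) = -2/5 (m(b, A) = 4/(-10) = 4*(-1/10) = -2/5)
R(k) = 2/7 - 2*k/(7*(60 + k)) (R(k) = -5/7 + (7 - (k + k)/(k + 60))/7 = -5/7 + (7 - 2*k/(60 + k))/7 = -5/7 + (1 - 2*k/(7*(60 + k))) = 2/7 - 2*k/(7*(60 + k)))
1/R((72 + m(8, 1)) - 30) = 1/(120/(7*(60 + ((72 - 2/5) - 30)))) = 1/(120/(7*(60 + (358/5 - 30)))) = 1/(120/(7*(60 + 208/5))) = 1/(120/(7*(508/5))) = 1/((120/7)*(5/508)) = 1/(150/889) = 889/150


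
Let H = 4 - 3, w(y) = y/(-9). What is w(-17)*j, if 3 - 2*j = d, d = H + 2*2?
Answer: -17/9 ≈ -1.8889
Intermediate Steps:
w(y) = -y/9 (w(y) = y*(-⅑) = -y/9)
H = 1
d = 5 (d = 1 + 2*2 = 1 + 4 = 5)
j = -1 (j = 3/2 - ½*5 = 3/2 - 5/2 = -1)
w(-17)*j = -⅑*(-17)*(-1) = (17/9)*(-1) = -17/9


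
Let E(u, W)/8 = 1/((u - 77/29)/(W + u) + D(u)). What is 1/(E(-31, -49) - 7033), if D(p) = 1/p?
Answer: -873/6121829 ≈ -0.00014260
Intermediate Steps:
D(p) = 1/p
E(u, W) = 8/(1/u + (-77/29 + u)/(W + u)) (E(u, W) = 8/((u - 77/29)/(W + u) + 1/u) = 8/((-77/29 + u)/(W + u) + 1/u) = 8/(1/u + (-77/29 + u)/(W + u)))
1/(E(-31, -49) - 7033) = 1/(232*(-31)*(-49 - 31)/(29*(-49) - 31*(-48 + 29*(-31))) - 7033) = 1/(232*(-31)*(-80)/(-1421 - 31*(-48 - 899)) - 7033) = 1/(232*(-31)*(-80)/(-1421 - 31*(-947)) - 7033) = 1/(232*(-31)*(-80)/(-1421 + 29357) - 7033) = 1/(232*(-31)*(-80)/27936 - 7033) = 1/(232*(-31)*(1/27936)*(-80) - 7033) = 1/(17980/873 - 7033) = 1/(-6121829/873) = -873/6121829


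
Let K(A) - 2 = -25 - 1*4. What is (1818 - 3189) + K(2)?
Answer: -1398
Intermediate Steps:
K(A) = -27 (K(A) = 2 + (-25 - 1*4) = 2 + (-25 - 4) = 2 - 29 = -27)
(1818 - 3189) + K(2) = (1818 - 3189) - 27 = -1371 - 27 = -1398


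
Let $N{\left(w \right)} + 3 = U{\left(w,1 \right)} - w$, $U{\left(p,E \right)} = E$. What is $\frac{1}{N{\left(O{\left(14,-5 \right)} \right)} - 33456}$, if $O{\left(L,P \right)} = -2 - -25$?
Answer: $- \frac{1}{33481} \approx -2.9868 \cdot 10^{-5}$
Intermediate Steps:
$O{\left(L,P \right)} = 23$ ($O{\left(L,P \right)} = -2 + 25 = 23$)
$N{\left(w \right)} = -2 - w$ ($N{\left(w \right)} = -3 - \left(-1 + w\right) = -2 - w$)
$\frac{1}{N{\left(O{\left(14,-5 \right)} \right)} - 33456} = \frac{1}{\left(-2 - 23\right) - 33456} = \frac{1}{-25 - 33456} = \frac{1}{-33481} = - \frac{1}{33481}$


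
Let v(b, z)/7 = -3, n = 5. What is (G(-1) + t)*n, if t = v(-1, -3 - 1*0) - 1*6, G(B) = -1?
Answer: -140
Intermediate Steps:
v(b, z) = -21 (v(b, z) = 7*(-3) = -21)
t = -27 (t = -21 - 1*6 = -21 - 6 = -27)
(G(-1) + t)*n = (-1 - 27)*5 = -28*5 = -140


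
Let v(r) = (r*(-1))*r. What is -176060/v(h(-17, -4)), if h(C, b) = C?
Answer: 176060/289 ≈ 609.20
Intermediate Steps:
v(r) = -r² (v(r) = (-r)*r = -r²)
-176060/v(h(-17, -4)) = -176060/((-1*(-17)²)) = -176060/((-1*289)) = -176060/(-289) = -176060*(-1/289) = 176060/289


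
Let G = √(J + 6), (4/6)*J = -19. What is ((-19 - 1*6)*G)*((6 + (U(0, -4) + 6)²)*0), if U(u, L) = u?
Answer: 0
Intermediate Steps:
J = -57/2 (J = (3/2)*(-19) = -57/2 ≈ -28.500)
G = 3*I*√10/2 (G = √(-57/2 + 6) = √(-45/2) = 3*I*√10/2 ≈ 4.7434*I)
((-19 - 1*6)*G)*((6 + (U(0, -4) + 6)²)*0) = ((-19 - 1*6)*(3*I*√10/2))*((6 + (0 + 6)²)*0) = ((-19 - 6)*(3*I*√10/2))*((6 + 6²)*0) = (-75*I*√10/2)*((6 + 36)*0) = (-75*I*√10/2)*(42*0) = -75*I*√10/2*0 = 0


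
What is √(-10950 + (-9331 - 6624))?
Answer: I*√26905 ≈ 164.03*I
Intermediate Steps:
√(-10950 + (-9331 - 6624)) = √(-10950 - 15955) = √(-26905) = I*√26905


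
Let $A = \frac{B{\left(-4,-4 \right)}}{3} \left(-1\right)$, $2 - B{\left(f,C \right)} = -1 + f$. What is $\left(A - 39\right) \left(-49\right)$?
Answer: $\frac{6076}{3} \approx 2025.3$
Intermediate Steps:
$B{\left(f,C \right)} = 3 - f$ ($B{\left(f,C \right)} = 2 - \left(-1 + f\right) = 3 - f$)
$A = - \frac{7}{3}$ ($A = \frac{3 - -4}{3} \left(-1\right) = \left(3 + 4\right) \frac{1}{3} \left(-1\right) = 7 \cdot \frac{1}{3} \left(-1\right) = \frac{7}{3} \left(-1\right) = - \frac{7}{3} \approx -2.3333$)
$\left(A - 39\right) \left(-49\right) = \left(- \frac{7}{3} - 39\right) \left(-49\right) = \left(- \frac{124}{3}\right) \left(-49\right) = \frac{6076}{3}$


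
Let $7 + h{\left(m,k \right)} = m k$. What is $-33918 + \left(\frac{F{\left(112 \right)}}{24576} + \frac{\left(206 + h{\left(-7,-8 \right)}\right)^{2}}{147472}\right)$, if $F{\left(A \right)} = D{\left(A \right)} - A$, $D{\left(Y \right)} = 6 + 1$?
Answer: $- \frac{2560968141347}{75505664} \approx -33918.0$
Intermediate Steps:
$D{\left(Y \right)} = 7$
$h{\left(m,k \right)} = -7 + k m$ ($h{\left(m,k \right)} = -7 + m k = -7 + k m$)
$F{\left(A \right)} = 7 - A$
$-33918 + \left(\frac{F{\left(112 \right)}}{24576} + \frac{\left(206 + h{\left(-7,-8 \right)}\right)^{2}}{147472}\right) = -33918 + \left(\frac{7 - 112}{24576} + \frac{\left(206 - -49\right)^{2}}{147472}\right) = -33918 + \left(\left(7 - 112\right) \frac{1}{24576} + \left(206 + \left(-7 + 56\right)\right)^{2} \cdot \frac{1}{147472}\right) = -33918 - \left(\frac{35}{8192} - \left(206 + 49\right)^{2} \cdot \frac{1}{147472}\right) = -33918 - \left(\frac{35}{8192} - 255^{2} \cdot \frac{1}{147472}\right) = -33918 + \left(- \frac{35}{8192} + 65025 \cdot \frac{1}{147472}\right) = -33918 + \left(- \frac{35}{8192} + \frac{65025}{147472}\right) = -33918 + \frac{32970205}{75505664} = - \frac{2560968141347}{75505664}$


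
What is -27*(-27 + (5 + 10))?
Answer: 324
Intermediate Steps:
-27*(-27 + (5 + 10)) = -27*(-27 + 15) = -27*(-12) = 324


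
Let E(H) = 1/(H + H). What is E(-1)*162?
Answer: -81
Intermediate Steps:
E(H) = 1/(2*H)
E(-1)*162 = ((½)/(-1))*162 = ((½)*(-1))*162 = -½*162 = -81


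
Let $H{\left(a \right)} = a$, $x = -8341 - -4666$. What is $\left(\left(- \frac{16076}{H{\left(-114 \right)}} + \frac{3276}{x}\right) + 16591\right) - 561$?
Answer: $\frac{161297008}{9975} \approx 16170.0$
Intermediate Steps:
$x = -3675$ ($x = -8341 + 4666 = -3675$)
$\left(\left(- \frac{16076}{H{\left(-114 \right)}} + \frac{3276}{x}\right) + 16591\right) - 561 = \left(\left(- \frac{16076}{-114} + \frac{3276}{-3675}\right) + 16591\right) - 561 = \left(\left(\left(-16076\right) \left(- \frac{1}{114}\right) + 3276 \left(- \frac{1}{3675}\right)\right) + 16591\right) - 561 = \left(\left(\frac{8038}{57} - \frac{156}{175}\right) + 16591\right) - 561 = \left(\frac{1397758}{9975} + 16591\right) - 561 = \frac{166892983}{9975} - 561 = \frac{161297008}{9975}$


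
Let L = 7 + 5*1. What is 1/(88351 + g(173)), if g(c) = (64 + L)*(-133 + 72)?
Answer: 1/83715 ≈ 1.1945e-5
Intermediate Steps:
L = 12 (L = 7 + 5 = 12)
g(c) = -4636 (g(c) = (64 + 12)*(-133 + 72) = 76*(-61) = -4636)
1/(88351 + g(173)) = 1/(88351 - 4636) = 1/83715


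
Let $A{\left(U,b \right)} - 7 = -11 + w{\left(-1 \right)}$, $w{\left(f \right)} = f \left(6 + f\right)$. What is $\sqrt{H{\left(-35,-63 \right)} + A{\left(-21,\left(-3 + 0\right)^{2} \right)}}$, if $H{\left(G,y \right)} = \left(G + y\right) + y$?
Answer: $i \sqrt{170} \approx 13.038 i$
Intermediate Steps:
$A{\left(U,b \right)} = -9$ ($A{\left(U,b \right)} = 7 - 16 = -9$)
$H{\left(G,y \right)} = G + 2 y$
$\sqrt{H{\left(-35,-63 \right)} + A{\left(-21,\left(-3 + 0\right)^{2} \right)}} = \sqrt{\left(-35 + 2 \left(-63\right)\right) - 9} = \sqrt{\left(-35 - 126\right) - 9} = \sqrt{-161 - 9} = \sqrt{-170} = i \sqrt{170}$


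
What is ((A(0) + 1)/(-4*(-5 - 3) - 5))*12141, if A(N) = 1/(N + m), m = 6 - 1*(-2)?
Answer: 4047/8 ≈ 505.88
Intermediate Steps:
m = 8 (m = 6 + 2 = 8)
A(N) = 1/(8 + N) (A(N) = 1/(N + 8) = 1/(8 + N))
((A(0) + 1)/(-4*(-5 - 3) - 5))*12141 = ((1/(8 + 0) + 1)/(-4*(-5 - 3) - 5))*12141 = ((1/8 + 1)/(-4*(-8) - 5))*12141 = ((⅛ + 1)/(32 - 5))*12141 = ((9/8)/27)*12141 = ((9/8)*(1/27))*12141 = (1/24)*12141 = 4047/8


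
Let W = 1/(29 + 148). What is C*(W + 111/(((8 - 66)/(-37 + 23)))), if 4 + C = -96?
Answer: -13755800/5133 ≈ -2679.9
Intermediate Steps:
C = -100 (C = -4 - 96 = -100)
W = 1/177 ≈ 0.0056497
C*(W + 111/(((8 - 66)/(-37 + 23)))) = -100*(1/177 + 111/(((8 - 66)/(-37 + 23)))) = -100*(1/177 + 111/((-58/(-14)))) = -100*(1/177 + 111/((-58*(-1/14)))) = -100*(1/177 + 111/(29/7)) = -100*(1/177 + 111*(7/29)) = -100*(1/177 + 777/29) = -100*137558/5133 = -13755800/5133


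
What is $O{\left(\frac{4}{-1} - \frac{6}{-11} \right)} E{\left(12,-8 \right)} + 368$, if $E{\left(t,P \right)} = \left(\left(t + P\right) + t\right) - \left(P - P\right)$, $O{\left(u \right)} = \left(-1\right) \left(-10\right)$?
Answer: $528$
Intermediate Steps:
$O{\left(u \right)} = 10$
$E{\left(t,P \right)} = P + 2 t$ ($E{\left(t,P \right)} = \left(\left(P + t\right) + t\right) - 0 = \left(P + 2 t\right) + 0 = P + 2 t$)
$O{\left(\frac{4}{-1} - \frac{6}{-11} \right)} E{\left(12,-8 \right)} + 368 = 10 \left(-8 + 2 \cdot 12\right) + 368 = 10 \left(-8 + 24\right) + 368 = 10 \cdot 16 + 368 = 160 + 368 = 528$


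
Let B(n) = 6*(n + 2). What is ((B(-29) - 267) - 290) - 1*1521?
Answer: -2240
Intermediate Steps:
B(n) = 12 + 6*n (B(n) = 6*(2 + n) = 12 + 6*n)
((B(-29) - 267) - 290) - 1*1521 = (((12 + 6*(-29)) - 267) - 290) - 1*1521 = (((12 - 174) - 267) - 290) - 1521 = ((-162 - 267) - 290) - 1521 = (-429 - 290) - 1521 = -719 - 1521 = -2240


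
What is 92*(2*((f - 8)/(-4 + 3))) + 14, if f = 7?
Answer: 198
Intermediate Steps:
92*(2*((f - 8)/(-4 + 3))) + 14 = 92*(2*((7 - 8)/(-4 + 3))) + 14 = 92*(2*(-1/(-1))) + 14 = 92*(2*(-1*(-1))) + 14 = 92*(2*1) + 14 = 92*2 + 14 = 184 + 14 = 198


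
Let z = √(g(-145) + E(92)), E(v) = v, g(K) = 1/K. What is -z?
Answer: -√1934155/145 ≈ -9.5913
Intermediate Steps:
z = √1934155/145 (z = √(1/(-145) + 92) = √(-1/145 + 92) = √(13339/145) = √1934155/145 ≈ 9.5913)
-z = -√1934155/145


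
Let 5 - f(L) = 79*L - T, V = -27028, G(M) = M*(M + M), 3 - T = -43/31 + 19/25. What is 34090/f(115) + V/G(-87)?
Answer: -10173486824/1835923329 ≈ -5.5413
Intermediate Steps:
T = 2811/775 (T = 3 - (-43/31 + 19/25) = 3 - 1*(-486/775) = 3 + 486/775 = 2811/775 ≈ 3.6271)
G(M) = 2*M² (G(M) = M*(2*M) = 2*M²)
f(L) = 6686/775 - 79*L (f(L) = 5 - (79*L - 1*2811/775) = 5 - (79*L - 2811/775) = 5 - (-2811/775 + 79*L) = 5 + (2811/775 - 79*L) = 6686/775 - 79*L)
34090/f(115) + V/G(-87) = 34090/(6686/775 - 79*115) - 27028/(2*(-87)²) = 34090/(6686/775 - 9085) - 27028/(2*7569) = 34090/(-7034189/775) - 27028/15138 = 34090*(-775/7034189) - 27028*1/15138 = -26419750/7034189 - 466/261 = -10173486824/1835923329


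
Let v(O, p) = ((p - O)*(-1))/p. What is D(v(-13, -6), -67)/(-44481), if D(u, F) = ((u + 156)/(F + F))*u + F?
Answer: 329809/214576344 ≈ 0.0015370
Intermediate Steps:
v(O, p) = (O - p)/p
D(u, F) = F + u*(156 + u)/(2*F) (D(u, F) = ((156 + u)/((2*F)))*u + F = ((156 + u)*(1/(2*F)))*u + F = ((156 + u)/(2*F))*u + F = u*(156 + u)/(2*F) + F = F + u*(156 + u)/(2*F))
D(v(-13, -6), -67)/(-44481) = (((-67)² + ((-13 - 1*(-6))/(-6))²/2 + 78*((-13 - 1*(-6))/(-6)))/(-67))/(-44481) = -(4489 + (-(-13 + 6)/6)²/2 + 78*(-(-13 + 6)/6))/67*(-1/44481) = -(4489 + (-⅙*(-7))²/2 + 78*(-⅙*(-7)))/67*(-1/44481) = -(4489 + (7/6)²/2 + 78*(7/6))/67*(-1/44481) = -(4489 + (½)*(49/36) + 91)/67*(-1/44481) = -(4489 + 49/72 + 91)/67*(-1/44481) = -1/67*329809/72*(-1/44481) = -329809/4824*(-1/44481) = 329809/214576344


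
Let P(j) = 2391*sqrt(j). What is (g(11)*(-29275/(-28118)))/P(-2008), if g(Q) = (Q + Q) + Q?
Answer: -322025*I*sqrt(502)/22499686184 ≈ -0.00032067*I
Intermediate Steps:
g(Q) = 3*Q (g(Q) = 2*Q + Q = 3*Q)
(g(11)*(-29275/(-28118)))/P(-2008) = ((3*11)*(-29275/(-28118)))/((2391*sqrt(-2008))) = (33*(-29275*(-1/28118)))/((2391*(2*I*sqrt(502)))) = (33*(29275/28118))/((4782*I*sqrt(502))) = 966075*(-I*sqrt(502)/2400564)/28118 = -322025*I*sqrt(502)/22499686184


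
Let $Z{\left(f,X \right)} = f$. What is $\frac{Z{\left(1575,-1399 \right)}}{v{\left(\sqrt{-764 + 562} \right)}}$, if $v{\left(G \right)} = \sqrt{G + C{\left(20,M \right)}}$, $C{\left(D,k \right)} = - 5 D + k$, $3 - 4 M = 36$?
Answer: $\frac{3150}{\sqrt{-433 + 4 i \sqrt{202}}} \approx 9.832 - 150.41 i$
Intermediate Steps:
$M = - \frac{33}{4}$ ($M = \frac{3}{4} - 9 = - \frac{33}{4} \approx -8.25$)
$C{\left(D,k \right)} = k - 5 D$
$v{\left(G \right)} = \sqrt{- \frac{433}{4} + G}$ ($v{\left(G \right)} = \sqrt{G - \frac{433}{4}} = \sqrt{- \frac{433}{4} + G}$)
$\frac{Z{\left(1575,-1399 \right)}}{v{\left(\sqrt{-764 + 562} \right)}} = \frac{1575}{\frac{1}{2} \sqrt{-433 + 4 \sqrt{-764 + 562}}} = \frac{1575}{\frac{1}{2} \sqrt{-433 + 4 \sqrt{-202}}} = \frac{1575}{\frac{1}{2} \sqrt{-433 + 4 i \sqrt{202}}} = 1575 \frac{2}{\sqrt{-433 + 4 i \sqrt{202}}} = \frac{3150}{\sqrt{-433 + 4 i \sqrt{202}}}$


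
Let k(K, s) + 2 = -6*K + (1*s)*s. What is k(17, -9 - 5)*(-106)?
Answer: -9752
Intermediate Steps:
k(K, s) = -2 + s² - 6*K (k(K, s) = -2 + (-6*K + (1*s)*s) = -2 + (-6*K + s*s) = -2 + (-6*K + s²) = -2 + (s² - 6*K) = -2 + s² - 6*K)
k(17, -9 - 5)*(-106) = (-2 + (-9 - 5)² - 6*17)*(-106) = (-2 + (-14)² - 102)*(-106) = (-2 + 196 - 102)*(-106) = 92*(-106) = -9752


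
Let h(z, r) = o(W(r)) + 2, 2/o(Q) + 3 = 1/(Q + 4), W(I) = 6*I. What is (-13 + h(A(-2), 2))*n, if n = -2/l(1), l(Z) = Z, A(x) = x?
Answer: 1098/47 ≈ 23.362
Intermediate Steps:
o(Q) = 2/(-3 + 1/(4 + Q)) (o(Q) = 2/(-3 + 1/(Q + 4)) = 2/(-3 + 1/(4 + Q)))
n = -2 (n = -2/1 = -2*1 = -2)
h(z, r) = 2 + 2*(-4 - 6*r)/(11 + 18*r) (h(z, r) = 2*(-4 - 6*r)/(11 + 3*(6*r)) + 2 = 2*(-4 - 6*r)/(11 + 18*r) + 2 = 2 + 2*(-4 - 6*r)/(11 + 18*r))
(-13 + h(A(-2), 2))*n = (-13 + 2*(7 + 12*2)/(11 + 18*2))*(-2) = (-13 + 2*(7 + 24)/(11 + 36))*(-2) = (-13 + 2*31/47)*(-2) = (-13 + 2*(1/47)*31)*(-2) = (-13 + 62/47)*(-2) = -549/47*(-2) = 1098/47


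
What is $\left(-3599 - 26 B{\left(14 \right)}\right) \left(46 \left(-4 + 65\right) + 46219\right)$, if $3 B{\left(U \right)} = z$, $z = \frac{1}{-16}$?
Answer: $- \frac{4233946075}{24} \approx -1.7641 \cdot 10^{8}$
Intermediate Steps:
$z = - \frac{1}{16} \approx -0.0625$
$B{\left(U \right)} = - \frac{1}{48}$ ($B{\left(U \right)} = \frac{1}{3} \left(- \frac{1}{16}\right) = - \frac{1}{48}$)
$\left(-3599 - 26 B{\left(14 \right)}\right) \left(46 \left(-4 + 65\right) + 46219\right) = \left(-3599 - - \frac{13}{24}\right) \left(46 \left(-4 + 65\right) + 46219\right) = \left(-3599 + \frac{13}{24}\right) \left(46 \cdot 61 + 46219\right) = - \frac{86363 \left(2806 + 46219\right)}{24} = \left(- \frac{86363}{24}\right) 49025 = - \frac{4233946075}{24}$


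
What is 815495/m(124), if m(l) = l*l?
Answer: 815495/15376 ≈ 53.037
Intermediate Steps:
m(l) = l²
815495/m(124) = 815495/(124²) = 815495/15376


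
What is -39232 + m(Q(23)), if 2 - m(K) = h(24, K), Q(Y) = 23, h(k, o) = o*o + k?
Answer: -39783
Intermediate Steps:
h(k, o) = k + o**2 (h(k, o) = o**2 + k = k + o**2)
m(K) = -22 - K**2 (m(K) = 2 - (24 + K**2) = 2 + (-24 - K**2) = -22 - K**2)
-39232 + m(Q(23)) = -39232 + (-22 - 1*23**2) = -39232 + (-22 - 1*529) = -39232 + (-22 - 529) = -39232 - 551 = -39783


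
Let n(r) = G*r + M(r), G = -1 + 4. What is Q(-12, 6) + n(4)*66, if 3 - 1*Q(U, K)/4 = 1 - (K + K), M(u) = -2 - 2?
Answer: 584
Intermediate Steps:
M(u) = -4
G = 3
Q(U, K) = 8 + 8*K (Q(U, K) = 12 - 4*(1 - (K + K)) = 12 - 4*(1 - 2*K) = 12 + (-4 + 8*K) = 8 + 8*K)
n(r) = -4 + 3*r (n(r) = 3*r - 4 = -4 + 3*r)
Q(-12, 6) + n(4)*66 = (8 + 8*6) + (-4 + 3*4)*66 = (8 + 48) + (-4 + 12)*66 = 56 + 8*66 = 56 + 528 = 584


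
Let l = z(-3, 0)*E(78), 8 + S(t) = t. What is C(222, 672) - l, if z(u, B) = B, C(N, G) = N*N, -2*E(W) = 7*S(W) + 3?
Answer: 49284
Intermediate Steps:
S(t) = -8 + t
E(W) = 53/2 - 7*W/2 (E(W) = -(7*(-8 + W) + 3)/2 = -((-56 + 7*W) + 3)/2 = -(-53 + 7*W)/2 = 53/2 - 7*W/2)
C(N, G) = N²
l = 0 (l = 0*(53/2 - 7/2*78) = 0*(53/2 - 273) = 0*(-493/2) = 0)
C(222, 672) - l = 222² - 1*0 = 49284 + 0 = 49284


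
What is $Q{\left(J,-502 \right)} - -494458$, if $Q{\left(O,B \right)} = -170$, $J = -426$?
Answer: $494288$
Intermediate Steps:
$Q{\left(J,-502 \right)} - -494458 = -170 - -494458 = -170 + 494458 = 494288$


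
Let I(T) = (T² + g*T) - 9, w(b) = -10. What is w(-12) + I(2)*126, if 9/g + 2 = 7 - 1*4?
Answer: 1628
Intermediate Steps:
g = 9 (g = 9/(-2 + (7 - 1*4)) = 9/(-2 + (7 - 4)) = 9/(-2 + 3) = 9/1 = 9*1 = 9)
I(T) = -9 + T² + 9*T (I(T) = (T² + 9*T) - 9 = -9 + T² + 9*T)
w(-12) + I(2)*126 = -10 + (-9 + 2² + 9*2)*126 = -10 + (-9 + 4 + 18)*126 = -10 + 13*126 = -10 + 1638 = 1628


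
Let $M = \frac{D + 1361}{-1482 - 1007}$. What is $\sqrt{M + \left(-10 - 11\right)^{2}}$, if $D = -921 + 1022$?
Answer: $\frac{\sqrt{2728409443}}{2489} \approx 20.986$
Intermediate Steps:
$D = 101$
$M = - \frac{1462}{2489}$ ($M = \frac{101 + 1361}{-1482 - 1007} = \frac{1462}{-2489} = 1462 \left(- \frac{1}{2489}\right) = - \frac{1462}{2489} \approx -0.58738$)
$\sqrt{M + \left(-10 - 11\right)^{2}} = \sqrt{- \frac{1462}{2489} + \left(-10 - 11\right)^{2}} = \sqrt{- \frac{1462}{2489} + \left(-21\right)^{2}} = \sqrt{- \frac{1462}{2489} + 441} = \sqrt{\frac{1096187}{2489}} = \frac{\sqrt{2728409443}}{2489}$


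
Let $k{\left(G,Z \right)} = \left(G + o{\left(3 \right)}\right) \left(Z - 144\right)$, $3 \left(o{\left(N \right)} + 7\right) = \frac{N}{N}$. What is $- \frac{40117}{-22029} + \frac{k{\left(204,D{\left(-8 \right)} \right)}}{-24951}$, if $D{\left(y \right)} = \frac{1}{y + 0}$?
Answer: $\frac{232496959}{78520797} \approx 2.961$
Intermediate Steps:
$D{\left(y \right)} = \frac{1}{y}$
$o{\left(N \right)} = - \frac{20}{3}$ ($o{\left(N \right)} = -7 + \frac{N \frac{1}{N}}{3} = -7 + \frac{1}{3} \cdot 1 = -7 + \frac{1}{3} = - \frac{20}{3}$)
$k{\left(G,Z \right)} = \left(-144 + Z\right) \left(- \frac{20}{3} + G\right)$ ($k{\left(G,Z \right)} = \left(G - \frac{20}{3}\right) \left(Z - 144\right) = \left(- \frac{20}{3} + G\right) \left(-144 + Z\right) = \left(-144 + Z\right) \left(- \frac{20}{3} + G\right)$)
$- \frac{40117}{-22029} + \frac{k{\left(204,D{\left(-8 \right)} \right)}}{-24951} = - \frac{40117}{-22029} + \frac{960 - 29376 - \frac{20}{3 \left(-8\right)} + \frac{204}{-8}}{-24951} = \left(-40117\right) \left(- \frac{1}{22029}\right) + \left(960 - 29376 - - \frac{5}{6} + 204 \left(- \frac{1}{8}\right)\right) \left(- \frac{1}{24951}\right) = \frac{5731}{3147} + \left(960 - 29376 + \frac{5}{6} - \frac{51}{2}\right) \left(- \frac{1}{24951}\right) = \frac{5731}{3147} - - \frac{85322}{74853} = \frac{5731}{3147} + \frac{85322}{74853} = \frac{232496959}{78520797}$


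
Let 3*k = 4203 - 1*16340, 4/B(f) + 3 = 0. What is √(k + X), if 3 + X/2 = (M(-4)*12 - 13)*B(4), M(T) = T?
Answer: I*√3889 ≈ 62.362*I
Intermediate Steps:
B(f) = -4/3 (B(f) = 4/(-3 + 0) = 4/(-3) = 4*(-⅓) = -4/3)
k = -12137/3 (k = (4203 - 1*16340)/3 = (4203 - 16340)/3 = (⅓)*(-12137) = -12137/3 ≈ -4045.7)
X = 470/3 (X = -6 + 2*((-4*12 - 13)*(-4/3)) = -6 + 2*((-48 - 13)*(-4/3)) = -6 + 2*(-61*(-4/3)) = -6 + 2*(244/3) = -6 + 488/3 = 470/3 ≈ 156.67)
√(k + X) = √(-12137/3 + 470/3) = √(-3889) = I*√3889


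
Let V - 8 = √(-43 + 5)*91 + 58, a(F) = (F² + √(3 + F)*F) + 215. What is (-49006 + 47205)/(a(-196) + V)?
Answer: -1801/(38697 - 196*I*√193 + 91*I*√38) ≈ -0.046396 - 0.0025921*I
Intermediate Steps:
a(F) = 215 + F² + F*√(3 + F) (a(F) = (F² + F*√(3 + F)) + 215 = 215 + F² + F*√(3 + F))
V = 66 + 91*I*√38 (V = 8 + (√(-43 + 5)*91 + 58) = 8 + (√(-38)*91 + 58) = 8 + ((I*√38)*91 + 58) = 8 + (91*I*√38 + 58) = 8 + (58 + 91*I*√38) = 66 + 91*I*√38 ≈ 66.0 + 560.96*I)
(-49006 + 47205)/(a(-196) + V) = (-49006 + 47205)/((215 + (-196)² - 196*√(3 - 196)) + (66 + 91*I*√38)) = -1801/((215 + 38416 - 196*I*√193) + (66 + 91*I*√38)) = -1801/((38631 - 196*I*√193) + (66 + 91*I*√38)) = -1801/(38697 - 196*I*√193 + 91*I*√38)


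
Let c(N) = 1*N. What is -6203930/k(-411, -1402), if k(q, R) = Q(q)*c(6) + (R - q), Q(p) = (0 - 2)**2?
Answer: 6203930/967 ≈ 6415.6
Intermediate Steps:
Q(p) = 4 (Q(p) = (-2)**2 = 4)
c(N) = N
k(q, R) = 24 + R - q (k(q, R) = 4*6 + (R - q) = 24 + (R - q) = 24 + R - q)
-6203930/k(-411, -1402) = -6203930/(24 - 1402 - 1*(-411)) = -6203930/(24 - 1402 + 411) = -6203930/(-967) = -6203930*(-1/967) = 6203930/967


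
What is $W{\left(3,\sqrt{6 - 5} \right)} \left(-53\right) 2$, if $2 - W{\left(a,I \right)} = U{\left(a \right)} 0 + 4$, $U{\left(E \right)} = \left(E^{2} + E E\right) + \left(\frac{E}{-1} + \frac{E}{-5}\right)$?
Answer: $212$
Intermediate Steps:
$U{\left(E \right)} = 2 E^{2} - \frac{6 E}{5}$ ($U{\left(E \right)} = \left(E^{2} + E^{2}\right) + \left(E \left(-1\right) + E \left(- \frac{1}{5}\right)\right) = 2 E^{2} - \frac{6 E}{5}$)
$W{\left(a,I \right)} = -2$ ($W{\left(a,I \right)} = 2 - \left(\frac{2 a \left(-3 + 5 a\right)}{5} \cdot 0 + 4\right) = 2 - \left(0 + 4\right) = 2 - 4 = -2$)
$W{\left(3,\sqrt{6 - 5} \right)} \left(-53\right) 2 = \left(-2\right) \left(-53\right) 2 = 106 \cdot 2 = 212$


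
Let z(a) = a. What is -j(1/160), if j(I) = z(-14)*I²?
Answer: 7/12800 ≈ 0.00054687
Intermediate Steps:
j(I) = -14*I²
-j(1/160) = -(-14)*(1/160)² = -(-14)/25600 = -1*(-7/12800) = 7/12800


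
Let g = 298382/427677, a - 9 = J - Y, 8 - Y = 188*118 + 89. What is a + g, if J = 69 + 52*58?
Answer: 10845759425/427677 ≈ 25360.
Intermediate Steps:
Y = -22265 (Y = 8 - (188*118 + 89) = 8 - (22184 + 89) = 8 - 1*22273 = 8 - 22273 = -22265)
J = 3085 (J = 69 + 3016 = 3085)
a = 25359 (a = 9 + (3085 - 1*(-22265)) = 9 + (3085 + 22265) = 9 + 25350 = 25359)
g = 298382/427677 (g = 298382*(1/427677) = 298382/427677 ≈ 0.69768)
a + g = 25359 + 298382/427677 = 10845759425/427677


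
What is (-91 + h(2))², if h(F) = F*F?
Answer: 7569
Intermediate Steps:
h(F) = F²
(-91 + h(2))² = (-91 + 2²)² = (-91 + 4)² = (-87)² = 7569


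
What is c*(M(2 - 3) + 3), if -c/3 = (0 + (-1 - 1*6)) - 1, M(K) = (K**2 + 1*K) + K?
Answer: 48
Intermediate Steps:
M(K) = K**2 + 2*K (M(K) = (K**2 + K) + K = (K + K**2) + K = K**2 + 2*K)
c = 24 (c = -3*((0 + (-1 - 1*6)) - 1) = -3*((0 + (-1 - 6)) - 1) = -3*((0 - 7) - 1) = -3*(-7 - 1) = -3*(-8) = 24)
c*(M(2 - 3) + 3) = 24*((2 - 3)*(2 + (2 - 3)) + 3) = 24*(-(2 - 1) + 3) = 24*(-1*1 + 3) = 24*(-1 + 3) = 24*2 = 48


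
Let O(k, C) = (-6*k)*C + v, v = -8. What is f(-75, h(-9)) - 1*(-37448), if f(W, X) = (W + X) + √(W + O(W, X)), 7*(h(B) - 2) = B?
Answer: 261616/7 + √11683/7 ≈ 37389.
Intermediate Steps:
h(B) = 2 + B/7
O(k, C) = -8 - 6*C*k (O(k, C) = (-6*k)*C - 8 = -6*C*k - 8 = -8 - 6*C*k)
f(W, X) = W + X + √(-8 + W - 6*W*X) (f(W, X) = (W + X) + √(W + (-8 - 6*X*W)) = (W + X) + √(W + (-8 - 6*W*X)) = (W + X) + √(-8 + W - 6*W*X) = W + X + √(-8 + W - 6*W*X))
f(-75, h(-9)) - 1*(-37448) = (-75 + (2 + (⅐)*(-9)) + √(-8 - 75 - 6*(-75)*(2 + (⅐)*(-9)))) - 1*(-37448) = (-75 + (2 - 9/7) + √(-8 - 75 - 6*(-75)*(2 - 9/7))) + 37448 = (-75 + 5/7 + √(-8 - 75 - 6*(-75)*5/7)) + 37448 = (-75 + 5/7 + √(-8 - 75 + 2250/7)) + 37448 = (-75 + 5/7 + √(1669/7)) + 37448 = (-75 + 5/7 + √11683/7) + 37448 = (-520/7 + √11683/7) + 37448 = 261616/7 + √11683/7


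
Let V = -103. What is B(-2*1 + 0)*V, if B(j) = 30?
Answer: -3090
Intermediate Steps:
B(-2*1 + 0)*V = 30*(-103) = -3090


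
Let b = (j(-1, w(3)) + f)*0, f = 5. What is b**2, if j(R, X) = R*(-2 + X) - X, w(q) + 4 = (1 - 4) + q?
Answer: 0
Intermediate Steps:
w(q) = -7 + q (w(q) = -4 + ((1 - 4) + q) = -4 + (-3 + q) = -7 + q)
j(R, X) = -X + R*(-2 + X)
b = 0 (b = ((-(-7 + 3) - 2*(-1) - (-7 + 3)) + 5)*0 = ((-1*(-4) + 2 - 1*(-4)) + 5)*0 = ((4 + 2 + 4) + 5)*0 = (10 + 5)*0 = 15*0 = 0)
b**2 = 0**2 = 0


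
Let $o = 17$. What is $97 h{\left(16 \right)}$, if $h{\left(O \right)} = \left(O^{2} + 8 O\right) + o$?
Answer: $38897$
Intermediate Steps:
$h{\left(O \right)} = 17 + O^{2} + 8 O$ ($h{\left(O \right)} = \left(O^{2} + 8 O\right) + 17 = 17 + O^{2} + 8 O$)
$97 h{\left(16 \right)} = 97 \left(17 + 16^{2} + 8 \cdot 16\right) = 97 \left(17 + 256 + 128\right) = 97 \cdot 401 = 38897$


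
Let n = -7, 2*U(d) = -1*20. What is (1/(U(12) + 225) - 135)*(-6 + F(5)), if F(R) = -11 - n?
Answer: 58048/43 ≈ 1350.0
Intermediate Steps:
U(d) = -10 (U(d) = (-1*20)/2 = (1/2)*(-20) = -10)
F(R) = -4 (F(R) = -11 - 1*(-7) = -11 + 7 = -4)
(1/(U(12) + 225) - 135)*(-6 + F(5)) = (1/(-10 + 225) - 135)*(-6 - 4) = (1/215 - 135)*(-10) = -29024/215*(-10) = 58048/43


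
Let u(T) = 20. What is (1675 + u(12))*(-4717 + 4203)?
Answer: -871230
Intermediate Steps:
(1675 + u(12))*(-4717 + 4203) = (1675 + 20)*(-4717 + 4203) = 1695*(-514) = -871230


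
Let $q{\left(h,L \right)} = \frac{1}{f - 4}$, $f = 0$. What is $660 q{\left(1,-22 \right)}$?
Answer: $-165$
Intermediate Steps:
$q{\left(h,L \right)} = - \frac{1}{4}$ ($q{\left(h,L \right)} = \frac{1}{0 - 4} = \frac{1}{-4} = - \frac{1}{4}$)
$660 q{\left(1,-22 \right)} = 660 \left(- \frac{1}{4}\right) = -165$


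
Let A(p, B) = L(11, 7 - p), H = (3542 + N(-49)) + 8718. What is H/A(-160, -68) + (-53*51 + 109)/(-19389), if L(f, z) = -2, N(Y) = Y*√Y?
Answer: -118851976/19389 + 343*I/2 ≈ -6129.9 + 171.5*I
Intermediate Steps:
N(Y) = Y^(3/2)
H = 12260 - 343*I (H = (3542 + (-49)^(3/2)) + 8718 = (3542 - 343*I) + 8718 = 12260 - 343*I ≈ 12260.0 - 343.0*I)
A(p, B) = -2
H/A(-160, -68) + (-53*51 + 109)/(-19389) = (12260 - 343*I)/(-2) + (-53*51 + 109)/(-19389) = (12260 - 343*I)*(-½) + (-2703 + 109)*(-1/19389) = (-6130 + 343*I/2) - 2594*(-1/19389) = (-6130 + 343*I/2) + 2594/19389 = -118851976/19389 + 343*I/2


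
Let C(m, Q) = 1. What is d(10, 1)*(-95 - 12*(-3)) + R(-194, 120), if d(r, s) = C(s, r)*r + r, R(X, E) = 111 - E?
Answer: -1189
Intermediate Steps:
d(r, s) = 2*r (d(r, s) = 1*r + r = r + r = 2*r)
d(10, 1)*(-95 - 12*(-3)) + R(-194, 120) = (2*10)*(-95 - 12*(-3)) + (111 - 1*120) = 20*(-95 + 36) + (111 - 120) = 20*(-59) - 9 = -1180 - 9 = -1189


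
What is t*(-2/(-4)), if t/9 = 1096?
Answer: 4932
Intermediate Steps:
t = 9864 (t = 9*1096 = 9864)
t*(-2/(-4)) = 9864*(-2/(-4)) = 9864*(-2*(-¼)) = 9864*(½) = 4932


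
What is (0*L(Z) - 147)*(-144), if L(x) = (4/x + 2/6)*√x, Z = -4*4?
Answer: 21168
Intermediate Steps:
Z = -16
L(x) = √x*(⅓ + 4/x) (L(x) = (4/x + 2*(⅙))*√x = (4/x + ⅓)*√x = (⅓ + 4/x)*√x = √x*(⅓ + 4/x))
(0*L(Z) - 147)*(-144) = (0*((12 - 16)/(3*√(-16))) - 147)*(-144) = (0*((⅓)*(-I/4)*(-4)) - 147)*(-144) = (0*(I/3) - 147)*(-144) = (0 - 147)*(-144) = -147*(-144) = 21168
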